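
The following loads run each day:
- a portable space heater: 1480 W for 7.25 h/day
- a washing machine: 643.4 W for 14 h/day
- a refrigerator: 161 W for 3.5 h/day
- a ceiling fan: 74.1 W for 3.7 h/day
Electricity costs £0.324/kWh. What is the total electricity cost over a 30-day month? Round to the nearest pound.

portable space heater: 1480 W × 7.25 h × 30 d = 321,900 Wh = 321.9 kWh
washing machine: 643.4 W × 14 h × 30 d = 270,228 Wh = 270.2 kWh
refrigerator: 161 W × 3.5 h × 30 d = 16,905 Wh = 16.91 kWh
ceiling fan: 74.1 W × 3.7 h × 30 d = 8,225 Wh = 8.225 kWh
Total energy = 321.9 + 270.2 + 16.91 + 8.225 = 617.3 kWh
Cost = 617.3 kWh × £0.324 = £199.99 ≈ £200

£200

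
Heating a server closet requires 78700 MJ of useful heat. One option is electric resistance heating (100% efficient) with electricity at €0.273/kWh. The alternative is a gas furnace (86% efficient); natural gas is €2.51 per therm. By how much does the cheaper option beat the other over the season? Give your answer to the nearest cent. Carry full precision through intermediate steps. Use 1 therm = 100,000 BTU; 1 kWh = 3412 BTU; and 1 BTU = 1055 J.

€3791.45

Heat load = 78700 MJ = 78,700,000,000 J / 1055 = 74,597,156 BTU
Gas: input = 74,597,156 / 0.86 = 86,740,880 BTU = 867.4 therm → 867.4 × €2.51 = €2,177.20
Electric: 74,597,156 BTU / 3412 = 21,860 kWh → × €0.273 = €5,968.65
Difference = |€2,177.20 − €5,968.65| = €3,791.45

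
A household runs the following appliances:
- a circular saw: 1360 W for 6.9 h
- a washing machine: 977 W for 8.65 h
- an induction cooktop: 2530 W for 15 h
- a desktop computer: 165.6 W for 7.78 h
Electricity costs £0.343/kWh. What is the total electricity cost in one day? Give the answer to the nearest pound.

circular saw: 1360 W × 6.9 h = 9,384 Wh = 9.384 kWh
washing machine: 977 W × 8.65 h = 8,451 Wh = 8.451 kWh
induction cooktop: 2530 W × 15 h = 37,950 Wh = 37.95 kWh
desktop computer: 165.6 W × 7.78 h = 1,288 Wh = 1.288 kWh
Total energy = 9.384 + 8.451 + 37.95 + 1.288 = 57.07 kWh
Cost = 57.07 kWh × £0.343 = £19.58 ≈ £20

£20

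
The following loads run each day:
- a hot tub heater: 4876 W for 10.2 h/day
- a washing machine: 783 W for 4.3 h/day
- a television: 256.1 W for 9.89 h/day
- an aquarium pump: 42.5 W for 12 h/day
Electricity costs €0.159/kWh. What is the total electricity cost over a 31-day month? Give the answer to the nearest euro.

hot tub heater: 4876 W × 10.2 h × 31 d = 1,541,791 Wh = 1,542 kWh
washing machine: 783 W × 4.3 h × 31 d = 104,374 Wh = 104.4 kWh
television: 256.1 W × 9.89 h × 31 d = 78,518 Wh = 78.52 kWh
aquarium pump: 42.5 W × 12 h × 31 d = 15,810 Wh = 15.81 kWh
Total energy = 1,542 + 104.4 + 78.52 + 15.81 = 1,740 kWh
Cost = 1,740 kWh × €0.159 = €276.74 ≈ €277

€277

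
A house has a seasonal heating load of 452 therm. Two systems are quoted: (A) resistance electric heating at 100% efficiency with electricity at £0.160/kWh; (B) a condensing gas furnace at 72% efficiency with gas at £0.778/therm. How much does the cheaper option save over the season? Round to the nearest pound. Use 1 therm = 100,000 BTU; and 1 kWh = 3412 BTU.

£1631

Heat load = 452 therm × 100,000 = 45,200,000 BTU
Gas: input = 45,200,000 / 0.72 = 62,777,778 BTU = 627.8 therm → 627.8 × £0.778 = £488.41
Electric: 45,200,000 BTU / 3412 = 13,250 kWh → × £0.160 = £2,119.58
Difference = |£488.41 − £2,119.58| = £1,631.17 ≈ £1631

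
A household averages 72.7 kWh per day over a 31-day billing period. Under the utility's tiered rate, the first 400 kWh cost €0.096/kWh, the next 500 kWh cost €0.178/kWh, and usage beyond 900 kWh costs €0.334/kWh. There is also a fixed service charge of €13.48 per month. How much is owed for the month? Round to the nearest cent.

€593.02

Usage = 72.7 kWh/day × 31 days = 2253.7 kWh
First 400 kWh × €0.096 = €38.40
Next 500 kWh × €0.178 = €89.00
Remaining 1353.7 kWh × €0.334 = €452.14
Energy charge = €579.54; + service €13.48 = €593.02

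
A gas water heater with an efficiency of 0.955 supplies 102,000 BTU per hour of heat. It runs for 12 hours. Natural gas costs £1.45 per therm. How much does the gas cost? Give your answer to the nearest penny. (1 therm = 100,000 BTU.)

Heat delivered = 102,000 BTU/h × 12 h = 1,224,000 BTU
Gas input = 1,224,000 / 0.955 = 1,281,675 BTU
= 1,281,675 / 100,000 = 12.82 therm
Cost = 12.82 × £1.45/therm = £18.58

£18.58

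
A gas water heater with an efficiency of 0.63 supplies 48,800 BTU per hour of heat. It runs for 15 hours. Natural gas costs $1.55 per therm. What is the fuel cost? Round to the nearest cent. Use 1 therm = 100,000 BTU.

$18.01

Heat delivered = 48,800 BTU/h × 15 h = 732,000 BTU
Gas input = 732,000 / 0.63 = 1,161,905 BTU
= 1,161,905 / 100,000 = 11.62 therm
Cost = 11.62 × $1.55/therm = $18.01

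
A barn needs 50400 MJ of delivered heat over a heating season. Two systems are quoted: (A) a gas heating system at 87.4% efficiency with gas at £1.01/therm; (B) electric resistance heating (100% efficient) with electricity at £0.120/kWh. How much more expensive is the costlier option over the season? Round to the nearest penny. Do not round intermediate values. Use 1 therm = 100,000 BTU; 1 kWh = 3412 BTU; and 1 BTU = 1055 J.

£1128.10

Heat load = 50400 MJ = 50,400,000,000 J / 1055 = 47,772,512 BTU
Gas: input = 47,772,512 / 0.874 = 54,659,625 BTU = 546.6 therm → 546.6 × £1.01 = £552.06
Electric: 47,772,512 BTU / 3412 = 14,000 kWh → × £0.120 = £1,680.16
Difference = |£552.06 − £1,680.16| = £1,128.10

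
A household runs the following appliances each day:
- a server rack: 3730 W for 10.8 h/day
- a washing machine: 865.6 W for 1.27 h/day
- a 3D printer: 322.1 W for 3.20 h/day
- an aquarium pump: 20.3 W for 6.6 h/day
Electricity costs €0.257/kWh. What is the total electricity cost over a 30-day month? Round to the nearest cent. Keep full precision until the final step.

server rack: 3730 W × 10.8 h × 30 d = 1,208,520 Wh = 1,209 kWh
washing machine: 865.6 W × 1.27 h × 30 d = 32,979 Wh = 32.98 kWh
3D printer: 322.1 W × 3.20 h × 30 d = 30,922 Wh = 30.92 kWh
aquarium pump: 20.3 W × 6.6 h × 30 d = 4,019 Wh = 4.019 kWh
Total energy = 1,209 + 32.98 + 30.92 + 4.019 = 1,276 kWh
Cost = 1,276 kWh × €0.257 = €328.05

€328.05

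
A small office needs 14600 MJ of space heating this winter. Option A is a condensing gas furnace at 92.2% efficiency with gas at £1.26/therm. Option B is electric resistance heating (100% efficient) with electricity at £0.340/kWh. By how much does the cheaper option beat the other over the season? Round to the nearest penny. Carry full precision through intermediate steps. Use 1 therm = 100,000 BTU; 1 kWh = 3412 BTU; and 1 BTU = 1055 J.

Heat load = 14600 MJ = 14,600,000,000 J / 1055 = 13,838,863 BTU
Gas: input = 13,838,863 / 0.922 = 15,009,612 BTU = 150.1 therm → 150.1 × £1.26 = £189.12
Electric: 13,838,863 BTU / 3412 = 4,056 kWh → × £0.340 = £1,379.02
Difference = |£189.12 − £1,379.02| = £1,189.90

£1189.90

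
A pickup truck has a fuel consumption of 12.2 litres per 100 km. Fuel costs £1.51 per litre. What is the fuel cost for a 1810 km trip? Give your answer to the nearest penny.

£333.44

Fuel = 12.2 L/100 km × 1810 km / 100 = 220.8 L
Cost = 220.8 L × £1.51/L = £333.44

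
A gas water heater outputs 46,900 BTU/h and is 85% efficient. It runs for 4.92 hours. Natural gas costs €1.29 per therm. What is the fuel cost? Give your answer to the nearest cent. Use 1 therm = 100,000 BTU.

Heat delivered = 46,900 BTU/h × 4.92 h = 230,748 BTU
Gas input = 230,748 / 0.85 = 271,468 BTU
= 271,468 / 100,000 = 2.715 therm
Cost = 2.715 × €1.29/therm = €3.50

€3.50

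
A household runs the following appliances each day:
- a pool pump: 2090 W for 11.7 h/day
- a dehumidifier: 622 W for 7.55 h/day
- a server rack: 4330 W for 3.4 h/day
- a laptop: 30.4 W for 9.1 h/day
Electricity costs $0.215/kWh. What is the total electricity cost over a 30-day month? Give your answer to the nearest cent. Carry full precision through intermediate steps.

$284.75

pool pump: 2090 W × 11.7 h × 30 d = 733,590 Wh = 733.6 kWh
dehumidifier: 622 W × 7.55 h × 30 d = 140,883 Wh = 140.9 kWh
server rack: 4330 W × 3.4 h × 30 d = 441,660 Wh = 441.7 kWh
laptop: 30.4 W × 9.1 h × 30 d = 8,299 Wh = 8.299 kWh
Total energy = 733.6 + 140.9 + 441.7 + 8.299 = 1,324 kWh
Cost = 1,324 kWh × $0.215 = $284.75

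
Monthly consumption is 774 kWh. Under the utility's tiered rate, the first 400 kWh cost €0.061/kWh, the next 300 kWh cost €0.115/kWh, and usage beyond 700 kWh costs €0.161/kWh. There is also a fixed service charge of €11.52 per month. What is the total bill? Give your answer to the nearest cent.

€82.33

First 400 kWh × €0.061 = €24.40
Next 300 kWh × €0.115 = €34.50
Remaining 74 kWh × €0.161 = €11.91
Energy charge = €70.81; + service €11.52 = €82.33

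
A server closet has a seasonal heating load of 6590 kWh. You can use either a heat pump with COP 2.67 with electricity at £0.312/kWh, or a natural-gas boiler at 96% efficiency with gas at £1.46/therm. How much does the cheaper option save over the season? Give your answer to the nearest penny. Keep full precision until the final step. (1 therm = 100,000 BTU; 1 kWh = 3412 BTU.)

Heat load = 6590 kWh × 3412 = 22,485,080 BTU
Gas: input = 22,485,080 / 0.96 = 23,421,958 BTU = 234.2 therm → 234.2 × £1.46 = £341.96
Heat pump: 22,485,080 BTU / 3412 = 6,590 kWh heat; / 2.67 = 2,468 kWh in → × £0.312 = £770.07
Difference = |£341.96 − £770.07| = £428.11

£428.11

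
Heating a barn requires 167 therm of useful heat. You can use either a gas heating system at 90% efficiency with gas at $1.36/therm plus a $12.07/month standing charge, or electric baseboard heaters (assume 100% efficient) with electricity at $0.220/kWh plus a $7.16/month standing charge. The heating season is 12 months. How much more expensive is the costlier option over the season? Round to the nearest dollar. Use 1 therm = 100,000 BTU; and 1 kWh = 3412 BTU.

$766

Heat load = 167 therm × 100,000 = 16,700,000 BTU
Gas: input = 16,700,000 / 0.90 = 18,555,556 BTU = 185.6 therm → 185.6 × $1.36 = $252.36; + 12 × $12.07 standing = $397.20
Electric: 16,700,000 BTU / 3412 = 4,894 kWh → × $0.220 = $1,076.79; + 12 × $7.16 standing = $1,162.71
Difference = |$397.20 − $1,162.71| = $765.51 ≈ $766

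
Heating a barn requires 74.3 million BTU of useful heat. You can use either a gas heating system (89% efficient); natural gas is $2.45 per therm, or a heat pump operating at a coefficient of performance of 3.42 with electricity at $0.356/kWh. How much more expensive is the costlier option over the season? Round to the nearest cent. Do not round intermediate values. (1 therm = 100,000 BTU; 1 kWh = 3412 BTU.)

$221.41

Heat load = 74.3 × 10⁶ BTU = 74,300,000 BTU
Gas: input = 74,300,000 / 0.89 = 83,483,146 BTU = 834.8 therm → 834.8 × $2.45 = $2,045.34
Heat pump: 74,300,000 BTU / 3412 = 21,780 kWh heat; / 3.42 = 6,367 kWh in → × $0.356 = $2,266.75
Difference = |$2,045.34 − $2,266.75| = $221.41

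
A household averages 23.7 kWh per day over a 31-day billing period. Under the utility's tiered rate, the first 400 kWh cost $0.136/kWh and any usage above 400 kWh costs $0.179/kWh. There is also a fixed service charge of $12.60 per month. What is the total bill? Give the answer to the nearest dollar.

Usage = 23.7 kWh/day × 31 days = 734.7 kWh
First 400 kWh × $0.136 = $54.40
Remaining 334.7 kWh × $0.179 = $59.91
Energy charge = $114.31; + service $12.60 = $126.91 ≈ $127

$127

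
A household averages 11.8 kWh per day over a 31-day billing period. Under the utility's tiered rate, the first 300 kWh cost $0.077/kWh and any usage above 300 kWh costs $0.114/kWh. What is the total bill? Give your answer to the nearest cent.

Usage = 11.8 kWh/day × 31 days = 365.8 kWh
First 300 kWh × $0.077 = $23.10
Remaining 65.8 kWh × $0.114 = $7.50
Total = $30.60

$30.60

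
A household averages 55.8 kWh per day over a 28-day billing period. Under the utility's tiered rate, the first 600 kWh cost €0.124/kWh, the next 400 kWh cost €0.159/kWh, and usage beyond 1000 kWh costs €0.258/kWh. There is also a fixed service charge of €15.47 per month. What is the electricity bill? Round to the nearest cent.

€298.57

Usage = 55.8 kWh/day × 28 days = 1562.4 kWh
First 600 kWh × €0.124 = €74.40
Next 400 kWh × €0.159 = €63.60
Remaining 562.4 kWh × €0.258 = €145.10
Energy charge = €283.10; + service €15.47 = €298.57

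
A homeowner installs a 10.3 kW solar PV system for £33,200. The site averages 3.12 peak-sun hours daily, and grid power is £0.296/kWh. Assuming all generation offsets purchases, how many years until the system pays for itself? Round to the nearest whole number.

10 years

Daily generation = 10.3 kW × 3.12 h = 32.14 kWh
Annual generation = 32.14 × 365 = 11730 kWh
Annual savings = 11730 × £0.296 = £3,471.97
Payback = £33,200 / £3,471.97 = 9.56 years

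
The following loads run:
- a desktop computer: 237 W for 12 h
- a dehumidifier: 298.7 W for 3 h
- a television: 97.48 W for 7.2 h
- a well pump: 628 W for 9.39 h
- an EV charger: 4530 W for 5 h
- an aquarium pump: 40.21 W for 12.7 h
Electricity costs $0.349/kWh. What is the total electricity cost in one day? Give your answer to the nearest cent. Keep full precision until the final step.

desktop computer: 237 W × 12 h = 2,844 Wh = 2.844 kWh
dehumidifier: 298.7 W × 3 h = 896 Wh = 0.8961 kWh
television: 97.48 W × 7.2 h = 702 Wh = 0.7019 kWh
well pump: 628 W × 9.39 h = 5,897 Wh = 5.897 kWh
EV charger: 4530 W × 5 h = 22,650 Wh = 22.65 kWh
aquarium pump: 40.21 W × 12.7 h = 511 Wh = 0.5107 kWh
Total energy = 2.844 + 0.8961 + 0.7019 + 5.897 + 22.65 + 0.5107 = 33.5 kWh
Cost = 33.5 kWh × $0.349 = $11.69

$11.69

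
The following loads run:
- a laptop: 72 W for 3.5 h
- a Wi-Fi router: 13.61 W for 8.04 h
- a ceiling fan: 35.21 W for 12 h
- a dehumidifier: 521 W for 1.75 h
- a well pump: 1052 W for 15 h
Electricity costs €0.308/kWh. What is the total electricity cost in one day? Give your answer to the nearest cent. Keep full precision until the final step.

€5.38

laptop: 72 W × 3.5 h = 252 Wh = 0.252 kWh
Wi-Fi router: 13.61 W × 8.04 h = 109 Wh = 0.1094 kWh
ceiling fan: 35.21 W × 12 h = 423 Wh = 0.4225 kWh
dehumidifier: 521 W × 1.75 h = 912 Wh = 0.9117 kWh
well pump: 1052 W × 15 h = 15,780 Wh = 15.78 kWh
Total energy = 0.252 + 0.1094 + 0.4225 + 0.9117 + 15.78 = 17.48 kWh
Cost = 17.48 kWh × €0.308 = €5.38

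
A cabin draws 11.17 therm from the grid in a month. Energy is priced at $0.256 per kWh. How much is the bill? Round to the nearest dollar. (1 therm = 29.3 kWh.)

11.17 therm × (29.3 kWh/therm) = 327.3 kWh
Cost = 327.3 kWh × $0.256/kWh = $83.78 ≈ $84

$84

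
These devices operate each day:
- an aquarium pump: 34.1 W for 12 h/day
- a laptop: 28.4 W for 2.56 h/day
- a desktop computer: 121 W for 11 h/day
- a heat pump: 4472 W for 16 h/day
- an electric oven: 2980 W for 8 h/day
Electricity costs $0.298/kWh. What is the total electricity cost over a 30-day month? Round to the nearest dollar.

aquarium pump: 34.1 W × 12 h × 30 d = 12,276 Wh = 12.28 kWh
laptop: 28.4 W × 2.56 h × 30 d = 2,181 Wh = 2.181 kWh
desktop computer: 121 W × 11 h × 30 d = 39,930 Wh = 39.93 kWh
heat pump: 4472 W × 16 h × 30 d = 2,146,560 Wh = 2,147 kWh
electric oven: 2980 W × 8 h × 30 d = 715,200 Wh = 715.2 kWh
Total energy = 12.28 + 2.181 + 39.93 + 2,147 + 715.2 = 2,916 kWh
Cost = 2,916 kWh × $0.298 = $869.01 ≈ $869

$869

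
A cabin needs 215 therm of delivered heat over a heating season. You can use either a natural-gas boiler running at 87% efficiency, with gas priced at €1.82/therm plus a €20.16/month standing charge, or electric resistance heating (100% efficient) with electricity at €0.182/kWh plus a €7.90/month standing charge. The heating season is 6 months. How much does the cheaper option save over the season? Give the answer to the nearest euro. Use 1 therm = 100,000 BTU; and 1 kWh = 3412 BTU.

Heat load = 215 therm × 100,000 = 21,500,000 BTU
Gas: input = 21,500,000 / 0.87 = 24,712,644 BTU = 247.1 therm → 247.1 × €1.82 = €449.77; + 6 × €20.16 standing = €570.73
Electric: 21,500,000 BTU / 3412 = 6,301 kWh → × €0.182 = €1,146.83; + 6 × €7.90 standing = €1,194.23
Difference = |€570.73 − €1,194.23| = €623.50 ≈ €624

€624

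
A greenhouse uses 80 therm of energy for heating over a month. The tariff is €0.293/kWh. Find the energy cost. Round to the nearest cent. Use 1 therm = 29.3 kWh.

80 therm × (29.3 kWh/therm) = 2,344 kWh
Cost = 2,344 kWh × €0.293/kWh = €686.79

€686.79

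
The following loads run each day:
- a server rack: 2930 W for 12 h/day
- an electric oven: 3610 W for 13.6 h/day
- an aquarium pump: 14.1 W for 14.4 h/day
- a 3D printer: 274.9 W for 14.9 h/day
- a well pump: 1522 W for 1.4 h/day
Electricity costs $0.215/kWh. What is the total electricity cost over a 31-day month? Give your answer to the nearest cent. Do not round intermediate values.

server rack: 2930 W × 12 h × 31 d = 1,089,960 Wh = 1,090 kWh
electric oven: 3610 W × 13.6 h × 31 d = 1,521,976 Wh = 1,522 kWh
aquarium pump: 14.1 W × 14.4 h × 31 d = 6,294 Wh = 6.294 kWh
3D printer: 274.9 W × 14.9 h × 31 d = 126,976 Wh = 127 kWh
well pump: 1522 W × 1.4 h × 31 d = 66,055 Wh = 66.05 kWh
Total energy = 1,090 + 1,522 + 6.294 + 127 + 66.05 = 2,811 kWh
Cost = 2,811 kWh × $0.215 = $604.42

$604.42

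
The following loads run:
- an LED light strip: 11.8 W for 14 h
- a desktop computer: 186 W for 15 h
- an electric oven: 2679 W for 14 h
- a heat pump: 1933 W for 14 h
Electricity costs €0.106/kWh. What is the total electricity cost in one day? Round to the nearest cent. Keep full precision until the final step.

LED light strip: 11.8 W × 14 h = 165 Wh = 0.1652 kWh
desktop computer: 186 W × 15 h = 2,790 Wh = 2.79 kWh
electric oven: 2679 W × 14 h = 37,506 Wh = 37.51 kWh
heat pump: 1933 W × 14 h = 27,062 Wh = 27.06 kWh
Total energy = 0.1652 + 2.79 + 37.51 + 27.06 = 67.52 kWh
Cost = 67.52 kWh × €0.106 = €7.16

€7.16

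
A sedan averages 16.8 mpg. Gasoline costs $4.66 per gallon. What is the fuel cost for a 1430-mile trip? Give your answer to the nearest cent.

Fuel = 1430 mi / 16.8 mpg = 85.12 gal
Cost = 85.12 gal × $4.66/gal = $396.65

$396.65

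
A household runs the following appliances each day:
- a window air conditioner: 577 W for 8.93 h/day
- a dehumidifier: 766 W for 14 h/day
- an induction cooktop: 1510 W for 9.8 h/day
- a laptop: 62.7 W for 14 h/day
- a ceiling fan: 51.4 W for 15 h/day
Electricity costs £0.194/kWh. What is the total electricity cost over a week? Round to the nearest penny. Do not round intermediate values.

window air conditioner: 577 W × 8.93 h × 7 d = 36,068 Wh = 36.07 kWh
dehumidifier: 766 W × 14 h × 7 d = 75,068 Wh = 75.07 kWh
induction cooktop: 1510 W × 9.8 h × 7 d = 103,586 Wh = 103.6 kWh
laptop: 62.7 W × 14 h × 7 d = 6,145 Wh = 6.145 kWh
ceiling fan: 51.4 W × 15 h × 7 d = 5,397 Wh = 5.397 kWh
Total energy = 36.07 + 75.07 + 103.6 + 6.145 + 5.397 = 226.3 kWh
Cost = 226.3 kWh × £0.194 = £43.90

£43.90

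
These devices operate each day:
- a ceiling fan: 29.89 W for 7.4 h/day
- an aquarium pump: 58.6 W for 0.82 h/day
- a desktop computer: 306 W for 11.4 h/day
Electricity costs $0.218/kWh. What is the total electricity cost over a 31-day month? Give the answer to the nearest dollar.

ceiling fan: 29.89 W × 7.4 h × 31 d = 6,857 Wh = 6.857 kWh
aquarium pump: 58.6 W × 0.82 h × 31 d = 1,490 Wh = 1.49 kWh
desktop computer: 306 W × 11.4 h × 31 d = 108,140 Wh = 108.1 kWh
Total energy = 6.857 + 1.49 + 108.1 = 116.5 kWh
Cost = 116.5 kWh × $0.218 = $25.39 ≈ $25

$25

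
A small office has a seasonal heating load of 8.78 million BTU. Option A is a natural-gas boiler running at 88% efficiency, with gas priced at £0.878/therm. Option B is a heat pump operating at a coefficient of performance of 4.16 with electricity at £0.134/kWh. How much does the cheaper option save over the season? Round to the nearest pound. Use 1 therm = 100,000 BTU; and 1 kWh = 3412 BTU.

£5

Heat load = 8.78 × 10⁶ BTU = 8,780,000 BTU
Gas: input = 8,780,000 / 0.88 = 9,977,273 BTU = 99.77 therm → 99.77 × £0.878 = £87.60
Heat pump: 8,780,000 BTU / 3412 = 2,573 kWh heat; / 4.16 = 618.6 kWh in → × £0.134 = £82.89
Difference = |£87.60 − £82.89| = £4.71 ≈ £5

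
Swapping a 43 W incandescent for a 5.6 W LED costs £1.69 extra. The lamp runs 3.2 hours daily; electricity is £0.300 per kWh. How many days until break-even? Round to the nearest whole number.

47 days

Power saved = 43 − 5.6 = 37.4 W
Daily energy saved = 37.4 W × 3.2 h = 119.7 Wh = 0.11968 kWh
Daily savings = 0.11968 × £0.300 = £0.0359
Payback = £1.69 / £0.0359 per day = 47.07 days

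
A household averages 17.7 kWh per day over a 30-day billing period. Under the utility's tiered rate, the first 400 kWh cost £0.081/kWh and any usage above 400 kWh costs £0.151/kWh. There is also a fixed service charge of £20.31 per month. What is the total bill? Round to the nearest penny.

Usage = 17.7 kWh/day × 30 days = 531 kWh
First 400 kWh × £0.081 = £32.40
Remaining 131 kWh × £0.151 = £19.78
Energy charge = £52.18; + service £20.31 = £72.49

£72.49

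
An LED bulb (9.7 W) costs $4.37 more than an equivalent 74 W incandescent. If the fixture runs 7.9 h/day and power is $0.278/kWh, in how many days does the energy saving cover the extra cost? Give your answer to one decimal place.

30.9 days

Power saved = 74 − 9.7 = 64.3 W
Daily energy saved = 64.3 W × 7.9 h = 508 Wh = 0.50797 kWh
Daily savings = 0.50797 × $0.278 = $0.1412
Payback = $4.37 / $0.1412 per day = 30.95 days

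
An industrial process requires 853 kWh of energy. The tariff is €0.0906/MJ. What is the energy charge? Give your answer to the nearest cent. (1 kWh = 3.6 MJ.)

€278.21

853 kWh × (3.6 MJ/kWh) = 3,071 MJ
Cost = 3,071 MJ × €0.0906/MJ = €278.21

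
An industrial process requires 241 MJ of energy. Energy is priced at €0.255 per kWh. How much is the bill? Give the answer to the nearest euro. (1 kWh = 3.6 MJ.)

€17

241 MJ × (0.27778 kWh/MJ) = 66.94 kWh
Cost = 66.94 kWh × €0.255/kWh = €17.07 ≈ €17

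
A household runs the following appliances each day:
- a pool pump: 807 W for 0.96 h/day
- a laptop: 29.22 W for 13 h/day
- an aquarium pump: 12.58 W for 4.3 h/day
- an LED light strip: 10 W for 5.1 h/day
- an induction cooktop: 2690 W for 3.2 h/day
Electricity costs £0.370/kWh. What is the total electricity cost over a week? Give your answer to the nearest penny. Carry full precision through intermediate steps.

pool pump: 807 W × 0.96 h × 7 d = 5,423 Wh = 5.423 kWh
laptop: 29.22 W × 13 h × 7 d = 2,659 Wh = 2.659 kWh
aquarium pump: 12.58 W × 4.3 h × 7 d = 379 Wh = 0.3787 kWh
LED light strip: 10 W × 5.1 h × 7 d = 357 Wh = 0.357 kWh
induction cooktop: 2690 W × 3.2 h × 7 d = 60,256 Wh = 60.26 kWh
Total energy = 5.423 + 2.659 + 0.3787 + 0.357 + 60.26 = 69.07 kWh
Cost = 69.07 kWh × £0.370 = £25.56

£25.56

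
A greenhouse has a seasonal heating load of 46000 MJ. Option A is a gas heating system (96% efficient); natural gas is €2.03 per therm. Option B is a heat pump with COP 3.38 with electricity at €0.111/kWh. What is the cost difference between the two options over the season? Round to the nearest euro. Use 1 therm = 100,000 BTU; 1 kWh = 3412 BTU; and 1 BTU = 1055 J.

Heat load = 46000 MJ = 46,000,000,000 J / 1055 = 43,601,896 BTU
Gas: input = 43,601,896 / 0.96 = 45,418,641 BTU = 454.2 therm → 454.2 × €2.03 = €922.00
Heat pump: 43,601,896 BTU / 3412 = 12,780 kWh heat; / 3.38 = 3,781 kWh in → × €0.111 = €419.66
Difference = |€922.00 − €419.66| = €502.33 ≈ €502

€502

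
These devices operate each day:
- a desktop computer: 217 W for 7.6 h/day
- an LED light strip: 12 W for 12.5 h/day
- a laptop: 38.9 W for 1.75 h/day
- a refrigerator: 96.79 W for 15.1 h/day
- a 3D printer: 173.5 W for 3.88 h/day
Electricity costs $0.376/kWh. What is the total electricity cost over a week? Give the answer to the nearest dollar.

$11

desktop computer: 217 W × 7.6 h × 7 d = 11,544 Wh = 11.54 kWh
LED light strip: 12 W × 12.5 h × 7 d = 1,050 Wh = 1.05 kWh
laptop: 38.9 W × 1.75 h × 7 d = 477 Wh = 0.4765 kWh
refrigerator: 96.79 W × 15.1 h × 7 d = 10,231 Wh = 10.23 kWh
3D printer: 173.5 W × 3.88 h × 7 d = 4,712 Wh = 4.712 kWh
Total energy = 11.54 + 1.05 + 0.4765 + 10.23 + 4.712 = 28.01 kWh
Cost = 28.01 kWh × $0.376 = $10.53 ≈ $11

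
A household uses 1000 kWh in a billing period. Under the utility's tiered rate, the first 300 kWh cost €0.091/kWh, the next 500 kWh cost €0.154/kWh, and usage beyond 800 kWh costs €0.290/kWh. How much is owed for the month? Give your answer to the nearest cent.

First 300 kWh × €0.091 = €27.30
Next 500 kWh × €0.154 = €77.00
Remaining 200 kWh × €0.290 = €58.00
Total = €162.30

€162.30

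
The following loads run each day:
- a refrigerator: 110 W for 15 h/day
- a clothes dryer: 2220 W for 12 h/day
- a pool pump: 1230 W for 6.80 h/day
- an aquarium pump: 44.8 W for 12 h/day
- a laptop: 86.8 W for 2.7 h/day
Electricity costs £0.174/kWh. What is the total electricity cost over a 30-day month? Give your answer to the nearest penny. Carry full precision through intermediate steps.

£195.36

refrigerator: 110 W × 15 h × 30 d = 49,500 Wh = 49.5 kWh
clothes dryer: 2220 W × 12 h × 30 d = 799,200 Wh = 799.2 kWh
pool pump: 1230 W × 6.80 h × 30 d = 250,920 Wh = 250.9 kWh
aquarium pump: 44.8 W × 12 h × 30 d = 16,128 Wh = 16.13 kWh
laptop: 86.8 W × 2.7 h × 30 d = 7,031 Wh = 7.031 kWh
Total energy = 49.5 + 799.2 + 250.9 + 16.13 + 7.031 = 1,123 kWh
Cost = 1,123 kWh × £0.174 = £195.36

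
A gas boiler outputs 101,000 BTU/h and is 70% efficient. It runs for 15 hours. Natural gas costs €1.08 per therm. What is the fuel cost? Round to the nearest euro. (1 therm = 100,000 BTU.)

€23

Heat delivered = 101,000 BTU/h × 15 h = 1,515,000 BTU
Gas input = 1,515,000 / 0.70 = 2,164,286 BTU
= 2,164,286 / 100,000 = 21.64 therm
Cost = 21.64 × €1.08/therm = €23.37 ≈ €23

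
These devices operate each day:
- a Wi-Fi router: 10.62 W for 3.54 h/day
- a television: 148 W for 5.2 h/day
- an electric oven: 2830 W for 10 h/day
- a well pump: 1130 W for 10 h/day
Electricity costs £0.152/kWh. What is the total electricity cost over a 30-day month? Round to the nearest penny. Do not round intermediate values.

£184.26

Wi-Fi router: 10.62 W × 3.54 h × 30 d = 1,128 Wh = 1.128 kWh
television: 148 W × 5.2 h × 30 d = 23,088 Wh = 23.09 kWh
electric oven: 2830 W × 10 h × 30 d = 849,000 Wh = 849 kWh
well pump: 1130 W × 10 h × 30 d = 339,000 Wh = 339 kWh
Total energy = 1.128 + 23.09 + 849 + 339 = 1,212 kWh
Cost = 1,212 kWh × £0.152 = £184.26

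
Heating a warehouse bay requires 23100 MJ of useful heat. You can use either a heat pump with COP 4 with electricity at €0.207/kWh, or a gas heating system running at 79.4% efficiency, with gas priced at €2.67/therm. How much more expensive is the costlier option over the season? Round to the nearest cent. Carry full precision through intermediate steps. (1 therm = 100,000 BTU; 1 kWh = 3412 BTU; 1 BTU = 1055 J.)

€404.20

Heat load = 23100 MJ = 23,100,000,000 J / 1055 = 21,895,735 BTU
Gas: input = 21,895,735 / 0.794 = 27,576,492 BTU = 275.8 therm → 275.8 × €2.67 = €736.29
Heat pump: 21,895,735 BTU / 3412 = 6,417 kWh heat; / 4 = 1,604 kWh in → × €0.207 = €332.09
Difference = |€736.29 − €332.09| = €404.20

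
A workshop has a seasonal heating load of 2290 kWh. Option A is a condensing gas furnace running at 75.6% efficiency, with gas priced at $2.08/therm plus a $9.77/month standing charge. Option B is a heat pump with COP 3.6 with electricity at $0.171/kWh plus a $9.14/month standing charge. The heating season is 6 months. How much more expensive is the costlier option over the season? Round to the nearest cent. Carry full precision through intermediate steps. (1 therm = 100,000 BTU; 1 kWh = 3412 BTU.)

Heat load = 2290 kWh × 3412 = 7,813,480 BTU
Gas: input = 7,813,480 / 0.756 = 10,335,291 BTU = 103.4 therm → 103.4 × $2.08 = $214.97; + 6 × $9.77 standing = $273.59
Heat pump: 7,813,480 BTU / 3412 = 2,290 kWh heat; / 3.6 = 636.1 kWh in → × $0.171 = $108.78; + 6 × $9.14 standing = $163.62
Difference = |$273.59 − $163.62| = $109.98

$109.98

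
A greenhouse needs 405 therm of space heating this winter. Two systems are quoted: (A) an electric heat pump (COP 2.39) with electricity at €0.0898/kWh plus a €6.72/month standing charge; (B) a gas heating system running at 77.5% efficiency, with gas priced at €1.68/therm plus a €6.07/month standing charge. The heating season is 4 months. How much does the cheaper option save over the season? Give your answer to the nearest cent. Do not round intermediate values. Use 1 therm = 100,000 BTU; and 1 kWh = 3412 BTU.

Heat load = 405 therm × 100,000 = 40,500,000 BTU
Gas: input = 40,500,000 / 0.775 = 52,258,065 BTU = 522.6 therm → 522.6 × €1.68 = €877.94; + 4 × €6.07 standing = €902.22
Heat pump: 40,500,000 BTU / 3412 = 11,870 kWh heat; / 2.39 = 4,966 kWh in → × €0.0898 = €445.99; + 4 × €6.72 standing = €472.87
Difference = |€902.22 − €472.87| = €429.35

€429.35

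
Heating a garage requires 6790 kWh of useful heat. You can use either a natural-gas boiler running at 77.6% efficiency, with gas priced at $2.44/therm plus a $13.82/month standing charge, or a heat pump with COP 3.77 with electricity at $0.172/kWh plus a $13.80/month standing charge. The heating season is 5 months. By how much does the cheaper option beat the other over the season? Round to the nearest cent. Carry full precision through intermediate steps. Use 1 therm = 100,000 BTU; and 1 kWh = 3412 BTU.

Heat load = 6790 kWh × 3412 = 23,167,480 BTU
Gas: input = 23,167,480 / 0.776 = 29,855,000 BTU = 298.6 therm → 298.6 × $2.44 = $728.46; + 5 × $13.82 standing = $797.56
Heat pump: 23,167,480 BTU / 3412 = 6,790 kWh heat; / 3.77 = 1,801 kWh in → × $0.172 = $309.78; + 5 × $13.80 standing = $378.78
Difference = |$797.56 − $378.78| = $418.78

$418.78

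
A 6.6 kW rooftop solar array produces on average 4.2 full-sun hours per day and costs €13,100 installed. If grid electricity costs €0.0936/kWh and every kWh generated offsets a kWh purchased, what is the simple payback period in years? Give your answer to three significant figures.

13.8 years

Daily generation = 6.6 kW × 4.2 h = 27.72 kWh
Annual generation = 27.72 × 365 = 10118 kWh
Annual savings = 10118 × €0.0936 = €947.03
Payback = €13,100 / €947.03 = 13.8 years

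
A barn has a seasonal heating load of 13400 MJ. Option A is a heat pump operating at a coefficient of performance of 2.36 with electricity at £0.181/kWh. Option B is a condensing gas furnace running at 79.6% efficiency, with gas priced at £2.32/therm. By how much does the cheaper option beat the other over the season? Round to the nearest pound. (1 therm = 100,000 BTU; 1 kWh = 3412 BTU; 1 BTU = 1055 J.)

£85

Heat load = 13400 MJ = 13,400,000,000 J / 1055 = 12,701,422 BTU
Gas: input = 12,701,422 / 0.796 = 15,956,560 BTU = 159.6 therm → 159.6 × £2.32 = £370.19
Heat pump: 12,701,422 BTU / 3412 = 3,723 kWh heat; / 2.36 = 1,577 kWh in → × £0.181 = £285.50
Difference = |£370.19 − £285.50| = £84.69 ≈ £85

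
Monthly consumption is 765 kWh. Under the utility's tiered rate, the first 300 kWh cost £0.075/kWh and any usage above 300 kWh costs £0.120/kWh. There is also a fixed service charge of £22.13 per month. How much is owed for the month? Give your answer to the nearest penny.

First 300 kWh × £0.075 = £22.50
Remaining 465 kWh × £0.120 = £55.80
Energy charge = £78.30; + service £22.13 = £100.43

£100.43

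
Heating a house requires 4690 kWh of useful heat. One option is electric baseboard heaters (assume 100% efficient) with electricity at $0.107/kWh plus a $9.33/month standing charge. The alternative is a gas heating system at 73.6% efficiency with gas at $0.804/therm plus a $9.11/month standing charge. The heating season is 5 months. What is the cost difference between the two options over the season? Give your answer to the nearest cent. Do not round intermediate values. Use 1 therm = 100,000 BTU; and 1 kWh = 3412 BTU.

$328.12

Heat load = 4690 kWh × 3412 = 16,002,280 BTU
Gas: input = 16,002,280 / 0.736 = 21,742,228 BTU = 217.4 therm → 217.4 × $0.804 = $174.81; + 5 × $9.11 standing = $220.36
Electric: 16,002,280 BTU / 3412 = 4,690 kWh → × $0.107 = $501.83; + 5 × $9.33 standing = $548.48
Difference = |$220.36 − $548.48| = $328.12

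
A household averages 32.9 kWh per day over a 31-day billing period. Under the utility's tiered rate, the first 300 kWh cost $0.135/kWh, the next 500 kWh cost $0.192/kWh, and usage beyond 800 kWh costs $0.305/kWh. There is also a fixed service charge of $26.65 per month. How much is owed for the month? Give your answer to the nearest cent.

Usage = 32.9 kWh/day × 31 days = 1019.9 kWh
First 300 kWh × $0.135 = $40.50
Next 500 kWh × $0.192 = $96.00
Remaining 219.9 kWh × $0.305 = $67.07
Energy charge = $203.57; + service $26.65 = $230.22

$230.22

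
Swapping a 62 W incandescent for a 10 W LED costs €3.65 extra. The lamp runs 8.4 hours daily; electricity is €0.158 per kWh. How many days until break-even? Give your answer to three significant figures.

52.9 days

Power saved = 62 − 10 = 52 W
Daily energy saved = 52 W × 8.4 h = 436.8 Wh = 0.4368 kWh
Daily savings = 0.4368 × €0.158 = €0.0690
Payback = €3.65 / €0.0690 per day = 52.89 days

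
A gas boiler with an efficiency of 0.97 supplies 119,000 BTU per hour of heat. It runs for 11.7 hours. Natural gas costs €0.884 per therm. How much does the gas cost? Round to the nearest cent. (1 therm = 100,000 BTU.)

€12.69

Heat delivered = 119,000 BTU/h × 11.7 h = 1,392,300 BTU
Gas input = 1,392,300 / 0.97 = 1,435,361 BTU
= 1,435,361 / 100,000 = 14.35 therm
Cost = 14.35 × €0.884/therm = €12.69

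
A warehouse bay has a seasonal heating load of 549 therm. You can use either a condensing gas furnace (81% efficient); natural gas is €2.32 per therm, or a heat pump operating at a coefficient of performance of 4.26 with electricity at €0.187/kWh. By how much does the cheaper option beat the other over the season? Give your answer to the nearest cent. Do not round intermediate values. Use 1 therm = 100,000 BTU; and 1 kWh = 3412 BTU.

€866.13

Heat load = 549 therm × 100,000 = 54,900,000 BTU
Gas: input = 54,900,000 / 0.81 = 67,777,778 BTU = 677.8 therm → 677.8 × €2.32 = €1,572.44
Heat pump: 54,900,000 BTU / 3412 = 16,090 kWh heat; / 4.26 = 3,777 kWh in → × €0.187 = €706.31
Difference = |€1,572.44 − €706.31| = €866.13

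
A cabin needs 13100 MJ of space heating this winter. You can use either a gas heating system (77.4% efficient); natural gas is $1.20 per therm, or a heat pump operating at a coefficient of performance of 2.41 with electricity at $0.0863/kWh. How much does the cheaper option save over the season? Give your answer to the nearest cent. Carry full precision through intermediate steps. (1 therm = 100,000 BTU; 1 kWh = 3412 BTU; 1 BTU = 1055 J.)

$62.19

Heat load = 13100 MJ = 13,100,000,000 J / 1055 = 12,417,062 BTU
Gas: input = 12,417,062 / 0.774 = 16,042,715 BTU = 160.4 therm → 160.4 × $1.20 = $192.51
Heat pump: 12,417,062 BTU / 3412 = 3,639 kWh heat; / 2.41 = 1,510 kWh in → × $0.0863 = $130.32
Difference = |$192.51 − $130.32| = $62.19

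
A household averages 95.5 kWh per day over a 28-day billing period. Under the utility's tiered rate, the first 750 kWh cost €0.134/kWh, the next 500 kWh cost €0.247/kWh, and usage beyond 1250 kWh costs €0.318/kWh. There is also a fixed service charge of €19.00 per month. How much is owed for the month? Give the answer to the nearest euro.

€696

Usage = 95.5 kWh/day × 28 days = 2674 kWh
First 750 kWh × €0.134 = €100.50
Next 500 kWh × €0.247 = €123.50
Remaining 1424 kWh × €0.318 = €452.83
Energy charge = €676.83; + service €19.00 = €695.83 ≈ €696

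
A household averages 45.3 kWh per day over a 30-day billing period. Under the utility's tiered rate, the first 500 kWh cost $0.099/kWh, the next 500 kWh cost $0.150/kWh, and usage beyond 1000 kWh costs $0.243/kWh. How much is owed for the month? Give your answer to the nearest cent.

$211.74

Usage = 45.3 kWh/day × 30 days = 1359 kWh
First 500 kWh × $0.099 = $49.50
Next 500 kWh × $0.150 = $75.00
Remaining 359 kWh × $0.243 = $87.24
Total = $211.74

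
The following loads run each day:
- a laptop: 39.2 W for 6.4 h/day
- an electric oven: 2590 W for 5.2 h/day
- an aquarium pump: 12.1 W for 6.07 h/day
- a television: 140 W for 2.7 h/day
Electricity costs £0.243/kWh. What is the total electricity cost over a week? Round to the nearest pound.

£24

laptop: 39.2 W × 6.4 h × 7 d = 1,756 Wh = 1.756 kWh
electric oven: 2590 W × 5.2 h × 7 d = 94,276 Wh = 94.28 kWh
aquarium pump: 12.1 W × 6.07 h × 7 d = 514 Wh = 0.5141 kWh
television: 140 W × 2.7 h × 7 d = 2,646 Wh = 2.646 kWh
Total energy = 1.756 + 94.28 + 0.5141 + 2.646 = 99.19 kWh
Cost = 99.19 kWh × £0.243 = £24.10 ≈ £24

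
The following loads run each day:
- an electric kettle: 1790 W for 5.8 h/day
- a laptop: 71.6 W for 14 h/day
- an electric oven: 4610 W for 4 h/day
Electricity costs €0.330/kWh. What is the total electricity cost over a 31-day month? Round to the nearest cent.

€305.10

electric kettle: 1790 W × 5.8 h × 31 d = 321,842 Wh = 321.8 kWh
laptop: 71.6 W × 14 h × 31 d = 31,074 Wh = 31.07 kWh
electric oven: 4610 W × 4 h × 31 d = 571,640 Wh = 571.6 kWh
Total energy = 321.8 + 31.07 + 571.6 = 924.6 kWh
Cost = 924.6 kWh × €0.330 = €305.10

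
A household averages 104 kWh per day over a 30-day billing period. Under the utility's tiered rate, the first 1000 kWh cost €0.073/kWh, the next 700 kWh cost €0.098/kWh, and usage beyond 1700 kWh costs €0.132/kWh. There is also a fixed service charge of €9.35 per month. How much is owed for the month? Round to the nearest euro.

€338

Usage = 104 kWh/day × 30 days = 3120 kWh
First 1000 kWh × €0.073 = €73.00
Next 700 kWh × €0.098 = €68.60
Remaining 1420 kWh × €0.132 = €187.44
Energy charge = €329.04; + service €9.35 = €338.39 ≈ €338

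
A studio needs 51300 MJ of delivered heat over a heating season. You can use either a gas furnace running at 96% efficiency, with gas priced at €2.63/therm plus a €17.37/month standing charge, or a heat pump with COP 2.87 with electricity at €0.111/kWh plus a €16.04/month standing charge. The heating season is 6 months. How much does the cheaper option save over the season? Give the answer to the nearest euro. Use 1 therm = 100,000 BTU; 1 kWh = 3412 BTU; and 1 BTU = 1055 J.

€789

Heat load = 51300 MJ = 51,300,000,000 J / 1055 = 48,625,592 BTU
Gas: input = 48,625,592 / 0.96 = 50,651,659 BTU = 506.5 therm → 506.5 × €2.63 = €1,332.14; + 6 × €17.37 standing = €1,436.36
Heat pump: 48,625,592 BTU / 3412 = 14,250 kWh heat; / 2.87 = 4,966 kWh in → × €0.111 = €551.18; + 6 × €16.04 standing = €647.42
Difference = |€1,436.36 − €647.42| = €788.93 ≈ €789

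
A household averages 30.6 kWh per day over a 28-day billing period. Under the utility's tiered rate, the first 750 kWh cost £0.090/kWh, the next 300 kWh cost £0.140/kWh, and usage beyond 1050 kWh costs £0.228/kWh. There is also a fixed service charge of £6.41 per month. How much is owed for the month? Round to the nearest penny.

Usage = 30.6 kWh/day × 28 days = 856.8 kWh
First 750 kWh × £0.090 = £67.50
Next 106.8 kWh × £0.140 = £14.95
Remaining tier: 0 kWh (not reached)
Energy charge = £82.45; + service £6.41 = £88.86

£88.86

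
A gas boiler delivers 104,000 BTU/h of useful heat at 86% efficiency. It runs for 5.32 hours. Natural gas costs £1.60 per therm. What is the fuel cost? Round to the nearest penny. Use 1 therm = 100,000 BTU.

Heat delivered = 104,000 BTU/h × 5.32 h = 553,280 BTU
Gas input = 553,280 / 0.860 = 643,349 BTU
= 643,349 / 100,000 = 6.433 therm
Cost = 6.433 × £1.60/therm = £10.29

£10.29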